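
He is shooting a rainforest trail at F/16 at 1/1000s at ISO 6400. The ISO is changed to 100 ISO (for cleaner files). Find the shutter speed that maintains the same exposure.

1/15s

ISO: 6400 → 3200 → 1600 → 800 → 400 → 200 → 100 — 6 stops lower (darker).
Need 6 stops brighter from the shutter speed: 1/1000 → 1/500 → 1/250 → 1/125 → 1/60 → 1/30 → 1/15.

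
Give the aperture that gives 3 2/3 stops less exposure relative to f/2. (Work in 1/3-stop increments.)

f/7.1

Aperture: f/2 → f/2.2 → f/2.5 → f/2.8 → f/3.2 → f/3.5 → f/4 → f/4.5 → f/5 → f/5.6 → f/6.3 → f/7.1 — 3 2/3 stops smaller aperture (darker).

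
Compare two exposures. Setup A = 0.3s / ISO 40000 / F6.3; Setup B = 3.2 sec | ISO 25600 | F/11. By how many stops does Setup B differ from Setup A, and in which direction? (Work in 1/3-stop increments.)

Aperture: f/6.3 → f/7.1 → f/8 → f/9 → f/10 → f/11 — 1 2/3 stops stopped down (darker).
Shutter speed: 0.3 → 0.4 → 0.5 → 0.6 → 0.8 → 1 → 1.3 → 1.6 → 2 → 2.5 → 3.2 — 3 1/3 stops longer (brighter).
ISO: 40000 → 32000 → 25600 — 2/3 stop dropped (darker).
Net: −1 2/3 +3 1/3 −2/3 = +1 stop.

1 stop brighter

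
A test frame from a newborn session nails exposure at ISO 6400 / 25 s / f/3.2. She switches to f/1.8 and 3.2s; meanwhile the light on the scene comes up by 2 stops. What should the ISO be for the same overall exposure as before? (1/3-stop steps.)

Scene light: 2 stops brighter.
Aperture: f/3.2 → f/2.8 → f/2.5 → f/2.2 → f/2 → f/1.8 — 1 2/3 stops larger aperture (brighter).
Shutter speed: 25 → 20 → 15 → 13 → 10 → 8 → 6 → 5 → 4 → 3.2 — 3 stops shorter (darker).
Net so far: 2/3 stop brighter. ISO: 6400 → 5000 → 4000.

ISO 4000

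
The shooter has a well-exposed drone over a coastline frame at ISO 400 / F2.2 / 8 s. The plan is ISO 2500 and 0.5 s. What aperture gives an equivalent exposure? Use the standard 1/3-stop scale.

ISO: 400 → 500 → 640 → 800 → 1000 → 1250 → 1600 → 2000 → 2500 — 2 2/3 stops raised (brighter).
Shutter speed: 8 → 6 → 5 → 4 → 3.2 → 2.5 → 2 → 1.6 → 1.3 → 1 → 0.8 → 0.6 → 0.5 — 4 stops faster (darker).
Net change so far: 1 1/3 stops darker. Offset with the aperture: f/2.2 → f/2 → f/1.8 → f/1.6 → f/1.4.

f/1.4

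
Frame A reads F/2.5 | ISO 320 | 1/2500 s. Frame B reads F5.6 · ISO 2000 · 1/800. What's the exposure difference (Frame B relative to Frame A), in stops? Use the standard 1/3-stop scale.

2 stops brighter

Aperture: f/2.5 → f/2.8 → f/3.2 → f/3.5 → f/4 → f/4.5 → f/5 → f/5.6 — 2 1/3 stops stopped down (darker).
Shutter speed: 1/2500 → 1/2000 → 1/1600 → 1/1250 → 1/1000 → 1/800 — 1 2/3 stops slower (brighter).
ISO: 320 → 400 → 500 → 640 → 800 → 1000 → 1250 → 1600 → 2000 — 2 2/3 stops raised (brighter).
Net: −2 1/3 +1 2/3 +2 2/3 = +2 stops.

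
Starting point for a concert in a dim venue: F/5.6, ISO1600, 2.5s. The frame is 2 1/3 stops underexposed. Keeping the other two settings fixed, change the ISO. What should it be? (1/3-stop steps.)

Underexposed by 2 1/3 stops → need 2 1/3 stops brighter.
ISO: 1600 → 2000 → 2500 → 3200 → 4000 → 5000 → 6400 → 8000.

ISO 8000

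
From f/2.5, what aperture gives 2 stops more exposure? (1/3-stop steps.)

f/1.2

Aperture: f/2.5 → f/2.2 → f/2 → f/1.8 → f/1.6 → f/1.4 → f/1.2 — 2 stops larger aperture (brighter).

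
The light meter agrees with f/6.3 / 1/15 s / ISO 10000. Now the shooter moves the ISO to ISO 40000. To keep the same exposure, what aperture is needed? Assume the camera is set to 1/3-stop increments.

f/13

ISO: 10000 → 12800 → 16000 → 20000 → 25600 → 32000 → 40000 — 2 stops raised (brighter).
Need 2 stops darker from the aperture: f/6.3 → f/7.1 → f/8 → f/9 → f/10 → f/11 → f/13.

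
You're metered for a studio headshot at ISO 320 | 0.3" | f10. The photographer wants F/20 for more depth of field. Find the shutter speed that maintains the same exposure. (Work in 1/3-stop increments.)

Aperture: f/10 → f/11 → f/13 → f/14 → f/16 → f/18 → f/20 — 2 stops narrower (darker).
Need 2 stops brighter from the shutter speed: 0.3 → 0.4 → 0.5 → 0.6 → 0.8 → 1 → 1.3.

1.3 s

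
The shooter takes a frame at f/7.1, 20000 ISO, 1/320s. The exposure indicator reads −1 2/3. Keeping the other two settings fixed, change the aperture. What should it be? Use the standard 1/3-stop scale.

f/4

Underexposed by 1 2/3 stops → need 1 2/3 stops brighter.
Aperture: f/7.1 → f/6.3 → f/5.6 → f/5 → f/4.5 → f/4.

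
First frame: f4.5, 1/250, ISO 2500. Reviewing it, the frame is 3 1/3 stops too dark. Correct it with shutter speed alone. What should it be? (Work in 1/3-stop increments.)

1/25s

Underexposed by 3 1/3 stops → need 3 1/3 stops brighter.
Shutter speed: 1/250 → 1/200 → 1/160 → 1/125 → 1/100 → 1/80 → 1/60 → 1/50 → 1/40 → 1/30 → 1/25.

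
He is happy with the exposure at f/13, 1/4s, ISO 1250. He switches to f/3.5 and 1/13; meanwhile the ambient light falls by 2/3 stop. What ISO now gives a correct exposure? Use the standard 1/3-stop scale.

ISO 500

Scene light: 2/3 stop darker.
Aperture: f/13 → f/11 → f/10 → f/9 → f/8 → f/7.1 → f/6.3 → f/5.6 → f/5 → f/4.5 → f/4 → f/3.5 — 3 2/3 stops larger aperture (brighter).
Shutter speed: 1/4 → 1/5 → 1/6 → 1/8 → 1/10 → 1/13 — 1 2/3 stops shorter (darker).
Net so far: 1 1/3 stops brighter. ISO: 1250 → 1000 → 800 → 640 → 500.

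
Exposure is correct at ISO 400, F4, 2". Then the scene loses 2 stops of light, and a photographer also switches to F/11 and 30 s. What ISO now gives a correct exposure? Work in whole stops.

ISO 800

Scene light: 2 stops darker.
Aperture: f/4 → f/5.6 → f/8 → f/11 — 3 stops smaller aperture (darker).
Shutter speed: 2 → 4 → 8 → 15 → 30 — 4 stops slower (brighter).
Net so far: 1 stop darker. ISO: 400 → 800.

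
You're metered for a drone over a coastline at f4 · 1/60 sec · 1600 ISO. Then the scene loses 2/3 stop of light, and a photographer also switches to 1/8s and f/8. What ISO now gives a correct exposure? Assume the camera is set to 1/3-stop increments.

Scene light: 2/3 stop darker.
Shutter speed: 1/60 → 1/50 → 1/40 → 1/30 → 1/25 → 1/20 → 1/15 → 1/13 → 1/10 → 1/8 — 3 stops slower (brighter).
Aperture: f/4 → f/4.5 → f/5 → f/5.6 → f/6.3 → f/7.1 → f/8 — 2 stops smaller aperture (darker).
Net so far: 1/3 stop brighter. ISO: 1600 → 1250.

ISO 1250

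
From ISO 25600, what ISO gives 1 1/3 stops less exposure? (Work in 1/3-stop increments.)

ISO 10000

ISO: 25600 → 20000 → 16000 → 12800 → 10000 — 1 1/3 stops lower (darker).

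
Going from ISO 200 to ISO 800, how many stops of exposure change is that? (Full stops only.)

200 → 400 → 800 — count the steps: 2 stops.

2 stops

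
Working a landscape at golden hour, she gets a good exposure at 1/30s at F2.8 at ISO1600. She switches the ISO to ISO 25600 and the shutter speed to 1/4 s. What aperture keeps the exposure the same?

f/32

ISO: 1600 → 3200 → 6400 → 12800 → 25600 — 4 stops raised (brighter).
Shutter speed: 1/30 → 1/15 → 1/8 → 1/4 — 3 stops slower (brighter).
Net change so far: 7 stops brighter. Offset with the aperture: f/2.8 → f/4 → f/5.6 → f/8 → f/11 → f/16 → f/22 → f/32.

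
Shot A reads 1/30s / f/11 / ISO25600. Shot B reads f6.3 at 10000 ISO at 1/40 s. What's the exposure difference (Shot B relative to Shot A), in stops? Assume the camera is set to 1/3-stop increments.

same exposure (0 stops)

Aperture: f/11 → f/10 → f/9 → f/8 → f/7.1 → f/6.3 — 1 2/3 stops wider (brighter).
Shutter speed: 1/30 → 1/40 — 1/3 stop shorter (darker).
ISO: 25600 → 20000 → 16000 → 12800 → 10000 — 1 1/3 stops lower (darker).
Net: +1 2/3 −1/3 −1 1/3 = 0 stops.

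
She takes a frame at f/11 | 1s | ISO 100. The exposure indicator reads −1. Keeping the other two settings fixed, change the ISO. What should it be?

Underexposed by 1 stop → need 1 stop brighter.
ISO: 100 → 200.

ISO 200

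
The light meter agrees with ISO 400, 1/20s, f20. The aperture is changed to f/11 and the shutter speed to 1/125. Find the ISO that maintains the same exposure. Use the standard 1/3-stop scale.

Aperture: f/20 → f/18 → f/16 → f/14 → f/13 → f/11 — 1 2/3 stops opened up (brighter).
Shutter speed: 1/20 → 1/25 → 1/30 → 1/40 → 1/50 → 1/60 → 1/80 → 1/100 → 1/125 — 2 2/3 stops faster (darker).
Net change so far: 1 stop darker. Offset with the ISO: 400 → 500 → 640 → 800.

ISO 800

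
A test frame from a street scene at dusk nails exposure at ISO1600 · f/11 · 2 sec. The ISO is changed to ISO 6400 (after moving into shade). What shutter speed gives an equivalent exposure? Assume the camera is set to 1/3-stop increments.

0.5 s

ISO: 1600 → 2000 → 2500 → 3200 → 4000 → 5000 → 6400 — 2 stops raised (brighter).
Need 2 stops darker from the shutter speed: 2 → 1.6 → 1.3 → 1 → 0.8 → 0.6 → 0.5.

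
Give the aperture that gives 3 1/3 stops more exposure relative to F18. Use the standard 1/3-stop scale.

Aperture: f/18 → f/16 → f/14 → f/13 → f/11 → f/10 → f/9 → f/8 → f/7.1 → f/6.3 → f/5.6 — 3 1/3 stops larger aperture (brighter).

f/5.6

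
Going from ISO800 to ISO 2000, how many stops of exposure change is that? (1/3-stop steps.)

1 1/3 stops

800 → 1000 → 1250 → 1600 → 2000 — count the steps: 4 third-stops = 1 1/3 stops.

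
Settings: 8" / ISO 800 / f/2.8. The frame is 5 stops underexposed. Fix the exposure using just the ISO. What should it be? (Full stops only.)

ISO 25600

Underexposed by 5 stops → need 5 stops brighter.
ISO: 800 → 1600 → 3200 → 6400 → 12800 → 25600.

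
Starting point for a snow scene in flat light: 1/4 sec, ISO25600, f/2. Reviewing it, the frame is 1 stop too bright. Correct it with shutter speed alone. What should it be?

1/8s

Overexposed by 1 stop → need 1 stop darker.
Shutter speed: 1/4 → 1/8.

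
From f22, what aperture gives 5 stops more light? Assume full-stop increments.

f/4

Aperture: f/22 → f/16 → f/11 → f/8 → f/5.6 → f/4 — 5 stops opened up (brighter).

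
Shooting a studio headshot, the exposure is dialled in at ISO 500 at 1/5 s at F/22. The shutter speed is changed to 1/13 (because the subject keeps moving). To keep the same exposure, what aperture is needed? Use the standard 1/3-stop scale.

Shutter speed: 1/5 → 1/6 → 1/8 → 1/10 → 1/13 — 1 1/3 stops faster (darker).
Need 1 1/3 stops brighter from the aperture: f/22 → f/20 → f/18 → f/16 → f/14.

f/14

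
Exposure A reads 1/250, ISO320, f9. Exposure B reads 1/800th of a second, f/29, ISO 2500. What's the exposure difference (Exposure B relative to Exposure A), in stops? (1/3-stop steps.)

Aperture: f/9 → f/10 → f/11 → f/13 → f/14 → f/16 → f/18 → f/20 → f/22 → f/25 → f/29 — 3 1/3 stops smaller aperture (darker).
Shutter speed: 1/250 → 1/320 → 1/400 → 1/500 → 1/640 → 1/800 — 1 2/3 stops shorter (darker).
ISO: 320 → 400 → 500 → 640 → 800 → 1000 → 1250 → 1600 → 2000 → 2500 — 3 stops higher (brighter).
Net: −3 1/3 −1 2/3 +3 = −2 stops.

2 stops darker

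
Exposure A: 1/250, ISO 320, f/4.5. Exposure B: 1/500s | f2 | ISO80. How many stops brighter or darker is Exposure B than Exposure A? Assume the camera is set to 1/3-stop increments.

Aperture: f/4.5 → f/4 → f/3.5 → f/3.2 → f/2.8 → f/2.5 → f/2.2 → f/2 — 2 1/3 stops wider (brighter).
Shutter speed: 1/250 → 1/320 → 1/400 → 1/500 — 1 stop faster (darker).
ISO: 320 → 250 → 200 → 160 → 125 → 100 → 80 — 2 stops dropped (darker).
Net: +2 1/3 −1 −2 = −2/3 stops.

2/3 stop darker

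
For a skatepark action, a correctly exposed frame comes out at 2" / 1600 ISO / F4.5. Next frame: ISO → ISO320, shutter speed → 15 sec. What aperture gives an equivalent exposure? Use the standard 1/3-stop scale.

f/5.6

ISO: 1600 → 1250 → 1000 → 800 → 640 → 500 → 400 → 320 — 2 1/3 stops lower (darker).
Shutter speed: 2 → 2.5 → 3.2 → 4 → 5 → 6 → 8 → 10 → 13 → 15 — 3 stops longer (brighter).
Net change so far: 2/3 stop brighter. Offset with the aperture: f/4.5 → f/5 → f/5.6.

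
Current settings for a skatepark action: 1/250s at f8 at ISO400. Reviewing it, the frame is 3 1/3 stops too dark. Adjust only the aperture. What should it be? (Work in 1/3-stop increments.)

f/2.5

Underexposed by 3 1/3 stops → need 3 1/3 stops brighter.
Aperture: f/8 → f/7.1 → f/6.3 → f/5.6 → f/5 → f/4.5 → f/4 → f/3.5 → f/3.2 → f/2.8 → f/2.5.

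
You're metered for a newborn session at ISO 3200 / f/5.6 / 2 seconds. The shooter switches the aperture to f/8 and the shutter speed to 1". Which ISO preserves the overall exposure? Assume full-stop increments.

ISO 12800

Aperture: f/5.6 → f/8 — 1 stop stopped down (darker).
Shutter speed: 2 → 1 — 1 stop shorter (darker).
Net change so far: 2 stops darker. Offset with the ISO: 3200 → 6400 → 12800.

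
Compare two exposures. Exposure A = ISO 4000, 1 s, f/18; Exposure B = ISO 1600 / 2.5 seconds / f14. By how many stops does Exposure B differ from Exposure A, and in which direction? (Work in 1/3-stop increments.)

Aperture: f/18 → f/16 → f/14 — 2/3 stop opened up (brighter).
Shutter speed: 1 → 1.3 → 1.6 → 2 → 2.5 — 1 1/3 stops slower (brighter).
ISO: 4000 → 3200 → 2500 → 2000 → 1600 — 1 1/3 stops lower (darker).
Net: +2/3 +1 1/3 −1 1/3 = +2/3 stops.

2/3 stop brighter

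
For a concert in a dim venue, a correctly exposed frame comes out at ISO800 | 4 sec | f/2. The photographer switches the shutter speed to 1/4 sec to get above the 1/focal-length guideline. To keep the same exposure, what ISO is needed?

Shutter speed: 4 → 2 → 1 → 1/2 → 1/4 — 4 stops shorter (darker).
Need 4 stops brighter from the ISO: 800 → 1600 → 3200 → 6400 → 12800.

ISO 12800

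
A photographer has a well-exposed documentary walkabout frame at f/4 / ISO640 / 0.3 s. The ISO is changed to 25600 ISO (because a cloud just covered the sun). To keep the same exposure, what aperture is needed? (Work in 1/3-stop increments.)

f/25

ISO: 640 → 800 → 1000 → 1250 → 1600 → 2000 → 2500 → 3200 → 4000 → 5000 → 6400 → 8000 → 10000 → 12800 → 16000 → 20000 → 25600 — 5 1/3 stops raised (brighter).
Need 5 1/3 stops darker from the aperture: f/4 → f/4.5 → f/5 → f/5.6 → f/6.3 → f/7.1 → f/8 → f/9 → f/10 → f/11 → f/13 → f/14 → f/16 → f/18 → f/20 → f/22 → f/25.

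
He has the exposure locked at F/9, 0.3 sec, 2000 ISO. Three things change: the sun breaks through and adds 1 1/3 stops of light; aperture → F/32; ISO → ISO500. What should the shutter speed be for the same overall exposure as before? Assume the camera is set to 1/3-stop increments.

Scene light: 1 1/3 stops brighter.
Aperture: f/9 → f/10 → f/11 → f/13 → f/14 → f/16 → f/18 → f/20 → f/22 → f/25 → f/29 → f/32 — 3 2/3 stops narrower (darker).
ISO: 2000 → 1600 → 1250 → 1000 → 800 → 640 → 500 — 2 stops dropped (darker).
Net so far: 4 1/3 stops darker. Shutter speed: 0.3 → 0.4 → 0.5 → 0.6 → 0.8 → 1 → 1.3 → 1.6 → 2 → 2.5 → 3.2 → 4 → 5 → 6.

6 s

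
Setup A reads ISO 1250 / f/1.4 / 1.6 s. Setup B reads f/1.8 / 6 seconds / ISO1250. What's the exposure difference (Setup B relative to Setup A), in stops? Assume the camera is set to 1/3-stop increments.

1 1/3 stops brighter

Aperture: f/1.4 → f/1.6 → f/1.8 — 2/3 stop stopped down (darker).
Shutter speed: 1.6 → 2 → 2.5 → 3.2 → 4 → 5 → 6 — 2 stops slower (brighter).
ISO: unchanged.
Net: −2/3 +2 = +1 1/3 stops.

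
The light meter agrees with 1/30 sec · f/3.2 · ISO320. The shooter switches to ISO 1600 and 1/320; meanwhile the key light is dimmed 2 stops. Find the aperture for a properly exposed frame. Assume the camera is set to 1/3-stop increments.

Scene light: 2 stops darker.
ISO: 320 → 400 → 500 → 640 → 800 → 1000 → 1250 → 1600 — 2 1/3 stops higher (brighter).
Shutter speed: 1/30 → 1/40 → 1/50 → 1/60 → 1/80 → 1/100 → 1/125 → 1/160 → 1/200 → 1/250 → 1/320 — 3 1/3 stops shorter (darker).
Net so far: 3 stops darker. Aperture: f/3.2 → f/2.8 → f/2.5 → f/2.2 → f/2 → f/1.8 → f/1.6 → f/1.4 → f/1.2 → f/1.1.

f/1.1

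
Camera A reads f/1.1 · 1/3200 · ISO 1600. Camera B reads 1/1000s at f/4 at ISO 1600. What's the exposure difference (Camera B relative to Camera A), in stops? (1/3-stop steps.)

Aperture: f/1.1 → f/1.2 → f/1.4 → f/1.6 → f/1.8 → f/2 → f/2.2 → f/2.5 → f/2.8 → f/3.2 → f/3.5 → f/4 — 3 2/3 stops stopped down (darker).
Shutter speed: 1/3200 → 1/2500 → 1/2000 → 1/1600 → 1/1250 → 1/1000 — 1 2/3 stops longer (brighter).
ISO: unchanged.
Net: −3 2/3 +1 2/3 = −2 stops.

2 stops darker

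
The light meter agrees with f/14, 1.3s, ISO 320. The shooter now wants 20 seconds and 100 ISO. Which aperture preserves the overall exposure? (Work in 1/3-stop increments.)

Shutter speed: 1.3 → 1.6 → 2 → 2.5 → 3.2 → 4 → 5 → 6 → 8 → 10 → 13 → 15 → 20 — 4 stops slower (brighter).
ISO: 320 → 250 → 200 → 160 → 125 → 100 — 1 2/3 stops lower (darker).
Net change so far: 2 1/3 stops brighter. Offset with the aperture: f/14 → f/16 → f/18 → f/20 → f/22 → f/25 → f/29 → f/32.

f/32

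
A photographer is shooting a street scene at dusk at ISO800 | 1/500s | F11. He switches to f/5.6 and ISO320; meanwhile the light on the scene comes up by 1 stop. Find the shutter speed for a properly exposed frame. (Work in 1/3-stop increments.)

Scene light: 1 stop brighter.
Aperture: f/11 → f/10 → f/9 → f/8 → f/7.1 → f/6.3 → f/5.6 — 2 stops larger aperture (brighter).
ISO: 800 → 640 → 500 → 400 → 320 — 1 1/3 stops lower (darker).
Net so far: 1 2/3 stops brighter. Shutter speed: 1/500 → 1/640 → 1/800 → 1/1000 → 1/1250 → 1/1600.

1/1600s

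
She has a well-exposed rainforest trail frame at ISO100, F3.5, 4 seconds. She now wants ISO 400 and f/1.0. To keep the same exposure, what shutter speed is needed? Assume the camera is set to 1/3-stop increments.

ISO: 100 → 125 → 160 → 200 → 250 → 320 → 400 — 2 stops raised (brighter).
Aperture: f/3.5 → f/3.2 → f/2.8 → f/2.5 → f/2.2 → f/2 → f/1.8 → f/1.6 → f/1.4 → f/1.2 → f/1.1 → f/1.0 — 3 2/3 stops wider (brighter).
Net change so far: 5 2/3 stops brighter. Offset with the shutter speed: 4 → 3.2 → 2.5 → 2 → 1.6 → 1.3 → 1 → 0.8 → 0.6 → 0.5 → 0.4 → 0.3 → 1/4 → 1/5 → 1/6 → 1/8 → 1/10 → 1/13.

1/13s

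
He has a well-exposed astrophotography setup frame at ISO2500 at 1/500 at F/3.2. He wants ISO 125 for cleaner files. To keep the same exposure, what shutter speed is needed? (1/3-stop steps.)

1/25s

ISO: 2500 → 2000 → 1600 → 1250 → 1000 → 800 → 640 → 500 → 400 → 320 → 250 → 200 → 160 → 125 — 4 1/3 stops lower (darker).
Need 4 1/3 stops brighter from the shutter speed: 1/500 → 1/400 → 1/320 → 1/250 → 1/200 → 1/160 → 1/125 → 1/100 → 1/80 → 1/60 → 1/50 → 1/40 → 1/30 → 1/25.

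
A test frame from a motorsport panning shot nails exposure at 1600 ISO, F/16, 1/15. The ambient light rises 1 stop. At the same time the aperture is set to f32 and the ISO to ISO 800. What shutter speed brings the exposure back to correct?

Scene light: 1 stop brighter.
Aperture: f/16 → f/22 → f/32 — 2 stops narrower (darker).
ISO: 1600 → 800 — 1 stop lower (darker).
Net so far: 2 stops darker. Shutter speed: 1/15 → 1/8 → 1/4.

1/4s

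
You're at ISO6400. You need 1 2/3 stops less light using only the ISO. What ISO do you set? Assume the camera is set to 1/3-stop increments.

ISO: 6400 → 5000 → 4000 → 3200 → 2500 → 2000 — 1 2/3 stops lower (darker).

ISO 2000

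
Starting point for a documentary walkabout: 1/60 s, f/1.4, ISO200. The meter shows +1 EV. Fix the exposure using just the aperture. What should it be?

f/2

Overexposed by 1 stop → need 1 stop darker.
Aperture: f/1.4 → f/2.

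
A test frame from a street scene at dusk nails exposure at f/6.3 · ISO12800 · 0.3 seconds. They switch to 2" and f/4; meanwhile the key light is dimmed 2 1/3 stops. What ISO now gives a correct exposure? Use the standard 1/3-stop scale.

Scene light: 2 1/3 stops darker.
Shutter speed: 0.3 → 0.4 → 0.5 → 0.6 → 0.8 → 1 → 1.3 → 1.6 → 2 — 2 2/3 stops longer (brighter).
Aperture: f/6.3 → f/5.6 → f/5 → f/4.5 → f/4 — 1 1/3 stops larger aperture (brighter).
Net so far: 1 2/3 stops brighter. ISO: 12800 → 10000 → 8000 → 6400 → 5000 → 4000.

ISO 4000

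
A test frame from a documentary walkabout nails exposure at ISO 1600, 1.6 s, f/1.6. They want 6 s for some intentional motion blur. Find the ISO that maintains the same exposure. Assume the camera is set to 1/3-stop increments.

ISO 400

Shutter speed: 1.6 → 2 → 2.5 → 3.2 → 4 → 5 → 6 — 2 stops slower (brighter).
Need 2 stops darker from the ISO: 1600 → 1250 → 1000 → 800 → 640 → 500 → 400.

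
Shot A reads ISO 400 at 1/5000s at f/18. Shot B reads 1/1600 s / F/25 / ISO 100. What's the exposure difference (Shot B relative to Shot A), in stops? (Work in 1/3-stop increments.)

1 1/3 stops darker

Aperture: f/18 → f/20 → f/22 → f/25 — 1 stop stopped down (darker).
Shutter speed: 1/5000 → 1/4000 → 1/3200 → 1/2500 → 1/2000 → 1/1600 — 1 2/3 stops slower (brighter).
ISO: 400 → 320 → 250 → 200 → 160 → 125 → 100 — 2 stops lower (darker).
Net: −1 +1 2/3 −2 = −1 1/3 stops.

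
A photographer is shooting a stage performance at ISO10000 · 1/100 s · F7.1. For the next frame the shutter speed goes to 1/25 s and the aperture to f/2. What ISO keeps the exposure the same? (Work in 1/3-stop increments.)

Shutter speed: 1/100 → 1/80 → 1/60 → 1/50 → 1/40 → 1/30 → 1/25 — 2 stops longer (brighter).
Aperture: f/7.1 → f/6.3 → f/5.6 → f/5 → f/4.5 → f/4 → f/3.5 → f/3.2 → f/2.8 → f/2.5 → f/2.2 → f/2 — 3 2/3 stops wider (brighter).
Net change so far: 5 2/3 stops brighter. Offset with the ISO: 10000 → 8000 → 6400 → 5000 → 4000 → 3200 → 2500 → 2000 → 1600 → 1250 → 1000 → 800 → 640 → 500 → 400 → 320 → 250 → 200.

ISO 200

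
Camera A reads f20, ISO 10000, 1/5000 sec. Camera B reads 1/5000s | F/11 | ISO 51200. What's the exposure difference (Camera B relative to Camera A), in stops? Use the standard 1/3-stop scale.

Aperture: f/20 → f/18 → f/16 → f/14 → f/13 → f/11 — 1 2/3 stops wider (brighter).
Shutter speed: unchanged.
ISO: 10000 → 12800 → 16000 → 20000 → 25600 → 32000 → 40000 → 51200 — 2 1/3 stops higher (brighter).
Net: +1 2/3 +2 1/3 = +4 stops.

4 stops brighter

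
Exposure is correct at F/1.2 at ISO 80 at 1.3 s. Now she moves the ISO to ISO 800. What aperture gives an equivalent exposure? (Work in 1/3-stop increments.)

ISO: 80 → 100 → 125 → 160 → 200 → 250 → 320 → 400 → 500 → 640 → 800 — 3 1/3 stops raised (brighter).
Need 3 1/3 stops darker from the aperture: f/1.2 → f/1.4 → f/1.6 → f/1.8 → f/2 → f/2.2 → f/2.5 → f/2.8 → f/3.2 → f/3.5 → f/4.

f/4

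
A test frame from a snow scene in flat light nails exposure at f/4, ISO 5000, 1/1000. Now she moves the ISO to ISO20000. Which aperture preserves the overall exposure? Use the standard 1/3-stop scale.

f/8

ISO: 5000 → 6400 → 8000 → 10000 → 12800 → 16000 → 20000 — 2 stops raised (brighter).
Need 2 stops darker from the aperture: f/4 → f/4.5 → f/5 → f/5.6 → f/6.3 → f/7.1 → f/8.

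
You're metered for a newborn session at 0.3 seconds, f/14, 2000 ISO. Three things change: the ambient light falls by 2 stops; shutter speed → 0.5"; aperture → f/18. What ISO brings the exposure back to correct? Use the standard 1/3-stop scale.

Scene light: 2 stops darker.
Shutter speed: 0.3 → 0.4 → 0.5 — 2/3 stop slower (brighter).
Aperture: f/14 → f/16 → f/18 — 2/3 stop narrower (darker).
Net so far: 2 stops darker. ISO: 2000 → 2500 → 3200 → 4000 → 5000 → 6400 → 8000.

ISO 8000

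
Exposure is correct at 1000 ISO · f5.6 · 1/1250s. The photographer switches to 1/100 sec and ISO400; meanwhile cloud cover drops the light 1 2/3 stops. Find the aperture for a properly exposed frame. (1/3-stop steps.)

Scene light: 1 2/3 stops darker.
Shutter speed: 1/1250 → 1/1000 → 1/800 → 1/640 → 1/500 → 1/400 → 1/320 → 1/250 → 1/200 → 1/160 → 1/125 → 1/100 — 3 2/3 stops longer (brighter).
ISO: 1000 → 800 → 640 → 500 → 400 — 1 1/3 stops dropped (darker).
Net so far: 2/3 stop brighter. Aperture: f/5.6 → f/6.3 → f/7.1.

f/7.1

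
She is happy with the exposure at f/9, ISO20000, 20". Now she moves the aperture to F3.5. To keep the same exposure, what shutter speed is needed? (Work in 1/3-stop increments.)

3.2 s

Aperture: f/9 → f/8 → f/7.1 → f/6.3 → f/5.6 → f/5 → f/4.5 → f/4 → f/3.5 — 2 2/3 stops wider (brighter).
Need 2 2/3 stops darker from the shutter speed: 20 → 15 → 13 → 10 → 8 → 6 → 5 → 4 → 3.2.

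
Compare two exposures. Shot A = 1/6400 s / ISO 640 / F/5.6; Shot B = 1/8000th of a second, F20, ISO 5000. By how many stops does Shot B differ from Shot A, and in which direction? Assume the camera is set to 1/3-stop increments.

1 stop darker

Aperture: f/5.6 → f/6.3 → f/7.1 → f/8 → f/9 → f/10 → f/11 → f/13 → f/14 → f/16 → f/18 → f/20 — 3 2/3 stops narrower (darker).
Shutter speed: 1/6400 → 1/8000 — 1/3 stop faster (darker).
ISO: 640 → 800 → 1000 → 1250 → 1600 → 2000 → 2500 → 3200 → 4000 → 5000 — 3 stops raised (brighter).
Net: −3 2/3 −1/3 +3 = −1 stop.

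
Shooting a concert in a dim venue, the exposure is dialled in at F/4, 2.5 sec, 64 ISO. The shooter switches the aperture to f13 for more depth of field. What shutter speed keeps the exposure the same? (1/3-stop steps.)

25 s

Aperture: f/4 → f/4.5 → f/5 → f/5.6 → f/6.3 → f/7.1 → f/8 → f/9 → f/10 → f/11 → f/13 — 3 1/3 stops smaller aperture (darker).
Need 3 1/3 stops brighter from the shutter speed: 2.5 → 3.2 → 4 → 5 → 6 → 8 → 10 → 13 → 15 → 20 → 25.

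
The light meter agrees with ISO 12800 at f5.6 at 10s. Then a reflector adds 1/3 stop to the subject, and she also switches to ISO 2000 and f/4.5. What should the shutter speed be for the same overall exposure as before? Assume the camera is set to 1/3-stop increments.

30 s

Scene light: 1/3 stop brighter.
ISO: 12800 → 10000 → 8000 → 6400 → 5000 → 4000 → 3200 → 2500 → 2000 — 2 2/3 stops dropped (darker).
Aperture: f/5.6 → f/5 → f/4.5 — 2/3 stop opened up (brighter).
Net so far: 1 2/3 stops darker. Shutter speed: 10 → 13 → 15 → 20 → 25 → 30.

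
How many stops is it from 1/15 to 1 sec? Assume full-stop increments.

4 stops

1/15 → 1/8 → 1/4 → 1/2 → 1 — count the steps: 4 stops.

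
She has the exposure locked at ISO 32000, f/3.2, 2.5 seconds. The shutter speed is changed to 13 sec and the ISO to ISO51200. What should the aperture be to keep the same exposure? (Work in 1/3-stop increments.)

f/9

Shutter speed: 2.5 → 3.2 → 4 → 5 → 6 → 8 → 10 → 13 — 2 1/3 stops longer (brighter).
ISO: 32000 → 40000 → 51200 — 2/3 stop higher (brighter).
Net change so far: 3 stops brighter. Offset with the aperture: f/3.2 → f/3.5 → f/4 → f/4.5 → f/5 → f/5.6 → f/6.3 → f/7.1 → f/8 → f/9.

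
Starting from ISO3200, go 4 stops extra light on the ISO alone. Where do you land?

ISO 51200

ISO: 3200 → 6400 → 12800 → 25600 → 51200 — 4 stops higher (brighter).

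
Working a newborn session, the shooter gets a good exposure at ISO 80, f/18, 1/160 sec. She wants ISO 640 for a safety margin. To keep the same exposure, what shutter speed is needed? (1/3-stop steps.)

ISO: 80 → 100 → 125 → 160 → 200 → 250 → 320 → 400 → 500 → 640 — 3 stops higher (brighter).
Need 3 stops darker from the shutter speed: 1/160 → 1/200 → 1/250 → 1/320 → 1/400 → 1/500 → 1/640 → 1/800 → 1/1000 → 1/1250.

1/1250s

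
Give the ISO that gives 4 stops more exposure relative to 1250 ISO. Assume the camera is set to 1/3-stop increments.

ISO: 1250 → 1600 → 2000 → 2500 → 3200 → 4000 → 5000 → 6400 → 8000 → 10000 → 12800 → 16000 → 20000 — 4 stops higher (brighter).

ISO 20000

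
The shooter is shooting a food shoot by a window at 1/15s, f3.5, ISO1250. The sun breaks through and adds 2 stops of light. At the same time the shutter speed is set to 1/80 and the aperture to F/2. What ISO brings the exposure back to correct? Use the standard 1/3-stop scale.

ISO 500

Scene light: 2 stops brighter.
Shutter speed: 1/15 → 1/20 → 1/25 → 1/30 → 1/40 → 1/50 → 1/60 → 1/80 — 2 1/3 stops faster (darker).
Aperture: f/3.5 → f/3.2 → f/2.8 → f/2.5 → f/2.2 → f/2 — 1 2/3 stops opened up (brighter).
Net so far: 1 1/3 stops brighter. ISO: 1250 → 1000 → 800 → 640 → 500.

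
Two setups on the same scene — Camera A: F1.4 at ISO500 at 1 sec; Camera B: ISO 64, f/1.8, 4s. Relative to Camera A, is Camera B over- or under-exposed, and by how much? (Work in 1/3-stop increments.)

1 2/3 stops darker

Aperture: f/1.4 → f/1.6 → f/1.8 — 2/3 stop stopped down (darker).
Shutter speed: 1 → 1.3 → 1.6 → 2 → 2.5 → 3.2 → 4 — 2 stops longer (brighter).
ISO: 500 → 400 → 320 → 250 → 200 → 160 → 125 → 100 → 80 → 64 — 3 stops dropped (darker).
Net: −2/3 +2 −3 = −1 2/3 stops.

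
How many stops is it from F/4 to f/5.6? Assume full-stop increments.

1 stop

f/4 → f/5.6 — count the steps: 1 stop.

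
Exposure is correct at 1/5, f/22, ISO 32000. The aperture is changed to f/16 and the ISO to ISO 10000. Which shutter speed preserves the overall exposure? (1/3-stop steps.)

0.3 s

Aperture: f/22 → f/20 → f/18 → f/16 — 1 stop opened up (brighter).
ISO: 32000 → 25600 → 20000 → 16000 → 12800 → 10000 — 1 2/3 stops lower (darker).
Net change so far: 2/3 stop darker. Offset with the shutter speed: 1/5 → 1/4 → 0.3.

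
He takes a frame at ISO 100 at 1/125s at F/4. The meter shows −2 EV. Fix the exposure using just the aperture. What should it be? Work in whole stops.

f/2

Underexposed by 2 stops → need 2 stops brighter.
Aperture: f/4 → f/2.8 → f/2.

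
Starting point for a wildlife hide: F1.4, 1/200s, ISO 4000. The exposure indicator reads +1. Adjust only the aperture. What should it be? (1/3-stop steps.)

Overexposed by 1 stop → need 1 stop darker.
Aperture: f/1.4 → f/1.6 → f/1.8 → f/2.

f/2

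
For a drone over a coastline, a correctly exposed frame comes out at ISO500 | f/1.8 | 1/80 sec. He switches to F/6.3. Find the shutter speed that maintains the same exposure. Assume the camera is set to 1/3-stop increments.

Aperture: f/1.8 → f/2 → f/2.2 → f/2.5 → f/2.8 → f/3.2 → f/3.5 → f/4 → f/4.5 → f/5 → f/5.6 → f/6.3 — 3 2/3 stops stopped down (darker).
Need 3 2/3 stops brighter from the shutter speed: 1/80 → 1/60 → 1/50 → 1/40 → 1/30 → 1/25 → 1/20 → 1/15 → 1/13 → 1/10 → 1/8 → 1/6.

1/6s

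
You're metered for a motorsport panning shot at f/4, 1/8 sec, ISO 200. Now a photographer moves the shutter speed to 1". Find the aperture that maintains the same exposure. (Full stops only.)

f/11

Shutter speed: 1/8 → 1/4 → 1/2 → 1 — 3 stops longer (brighter).
Need 3 stops darker from the aperture: f/4 → f/5.6 → f/8 → f/11.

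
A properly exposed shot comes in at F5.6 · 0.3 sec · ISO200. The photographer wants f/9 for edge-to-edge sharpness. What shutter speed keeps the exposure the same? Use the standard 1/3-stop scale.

0.8 s

Aperture: f/5.6 → f/6.3 → f/7.1 → f/8 → f/9 — 1 1/3 stops smaller aperture (darker).
Need 1 1/3 stops brighter from the shutter speed: 0.3 → 0.4 → 0.5 → 0.6 → 0.8.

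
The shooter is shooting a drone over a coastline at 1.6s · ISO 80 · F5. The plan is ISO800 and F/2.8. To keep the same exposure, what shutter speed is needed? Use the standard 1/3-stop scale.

1/20s

ISO: 80 → 100 → 125 → 160 → 200 → 250 → 320 → 400 → 500 → 640 → 800 — 3 1/3 stops raised (brighter).
Aperture: f/5 → f/4.5 → f/4 → f/3.5 → f/3.2 → f/2.8 — 1 2/3 stops wider (brighter).
Net change so far: 5 stops brighter. Offset with the shutter speed: 1.6 → 1.3 → 1 → 0.8 → 0.6 → 0.5 → 0.4 → 0.3 → 1/4 → 1/5 → 1/6 → 1/8 → 1/10 → 1/13 → 1/15 → 1/20.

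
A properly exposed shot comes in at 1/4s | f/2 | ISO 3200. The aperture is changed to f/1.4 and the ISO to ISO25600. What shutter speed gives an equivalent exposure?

Aperture: f/2 → f/1.4 — 1 stop larger aperture (brighter).
ISO: 3200 → 6400 → 12800 → 25600 — 3 stops higher (brighter).
Net change so far: 4 stops brighter. Offset with the shutter speed: 1/4 → 1/8 → 1/15 → 1/30 → 1/60.

1/60s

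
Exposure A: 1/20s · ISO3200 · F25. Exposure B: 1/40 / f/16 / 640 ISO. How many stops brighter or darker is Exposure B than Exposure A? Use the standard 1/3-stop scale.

2 stops darker

Aperture: f/25 → f/22 → f/20 → f/18 → f/16 — 1 1/3 stops wider (brighter).
Shutter speed: 1/20 → 1/25 → 1/30 → 1/40 — 1 stop faster (darker).
ISO: 3200 → 2500 → 2000 → 1600 → 1250 → 1000 → 800 → 640 — 2 1/3 stops lower (darker).
Net: +1 1/3 −1 −2 1/3 = −2 stops.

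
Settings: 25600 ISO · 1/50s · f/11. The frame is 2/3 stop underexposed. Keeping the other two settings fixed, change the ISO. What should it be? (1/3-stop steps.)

ISO 40000

Underexposed by 2/3 stop → need 2/3 stop brighter.
ISO: 25600 → 32000 → 40000.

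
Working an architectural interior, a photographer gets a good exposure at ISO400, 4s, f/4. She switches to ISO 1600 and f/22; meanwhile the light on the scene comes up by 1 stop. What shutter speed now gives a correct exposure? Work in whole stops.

15 s

Scene light: 1 stop brighter.
ISO: 400 → 800 → 1600 — 2 stops raised (brighter).
Aperture: f/4 → f/5.6 → f/8 → f/11 → f/16 → f/22 — 5 stops narrower (darker).
Net so far: 2 stops darker. Shutter speed: 4 → 8 → 15.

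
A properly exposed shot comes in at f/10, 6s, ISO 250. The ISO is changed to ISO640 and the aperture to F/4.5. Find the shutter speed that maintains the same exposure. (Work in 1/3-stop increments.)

0.5 s

ISO: 250 → 320 → 400 → 500 → 640 — 1 1/3 stops higher (brighter).
Aperture: f/10 → f/9 → f/8 → f/7.1 → f/6.3 → f/5.6 → f/5 → f/4.5 — 2 1/3 stops opened up (brighter).
Net change so far: 3 2/3 stops brighter. Offset with the shutter speed: 6 → 5 → 4 → 3.2 → 2.5 → 2 → 1.6 → 1.3 → 1 → 0.8 → 0.6 → 0.5.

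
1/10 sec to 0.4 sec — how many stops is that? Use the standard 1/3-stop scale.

2 stops

1/10 → 1/8 → 1/6 → 1/5 → 1/4 → 0.3 → 0.4 — count the steps: 6 third-stops = 2 stops.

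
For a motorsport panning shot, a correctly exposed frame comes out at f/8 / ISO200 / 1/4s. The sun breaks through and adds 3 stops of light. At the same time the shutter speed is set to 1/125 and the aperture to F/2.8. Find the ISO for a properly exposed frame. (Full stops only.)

Scene light: 3 stops brighter.
Shutter speed: 1/4 → 1/8 → 1/15 → 1/30 → 1/60 → 1/125 — 5 stops faster (darker).
Aperture: f/8 → f/5.6 → f/4 → f/2.8 — 3 stops opened up (brighter).
Net so far: 1 stop brighter. ISO: 200 → 100.

ISO 100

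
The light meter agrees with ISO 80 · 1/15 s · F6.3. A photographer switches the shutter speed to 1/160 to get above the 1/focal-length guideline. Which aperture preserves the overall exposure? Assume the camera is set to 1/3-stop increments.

f/2

Shutter speed: 1/15 → 1/20 → 1/25 → 1/30 → 1/40 → 1/50 → 1/60 → 1/80 → 1/100 → 1/125 → 1/160 — 3 1/3 stops shorter (darker).
Need 3 1/3 stops brighter from the aperture: f/6.3 → f/5.6 → f/5 → f/4.5 → f/4 → f/3.5 → f/3.2 → f/2.8 → f/2.5 → f/2.2 → f/2.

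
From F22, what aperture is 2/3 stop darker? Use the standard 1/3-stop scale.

Aperture: f/22 → f/25 → f/29 — 2/3 stop stopped down (darker).

f/29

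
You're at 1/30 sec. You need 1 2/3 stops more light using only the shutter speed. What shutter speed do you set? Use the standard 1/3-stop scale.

1/10s

Shutter speed: 1/30 → 1/25 → 1/20 → 1/15 → 1/13 → 1/10 — 1 2/3 stops slower (brighter).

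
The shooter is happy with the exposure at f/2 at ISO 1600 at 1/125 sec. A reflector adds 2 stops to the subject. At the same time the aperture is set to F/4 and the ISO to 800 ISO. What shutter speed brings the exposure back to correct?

Scene light: 2 stops brighter.
Aperture: f/2 → f/2.8 → f/4 — 2 stops stopped down (darker).
ISO: 1600 → 800 — 1 stop lower (darker).
Net so far: 1 stop darker. Shutter speed: 1/125 → 1/60.

1/60s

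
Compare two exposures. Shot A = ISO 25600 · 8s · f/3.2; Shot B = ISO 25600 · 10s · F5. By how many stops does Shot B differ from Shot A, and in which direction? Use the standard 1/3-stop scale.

Aperture: f/3.2 → f/3.5 → f/4 → f/4.5 → f/5 — 1 1/3 stops stopped down (darker).
Shutter speed: 8 → 10 — 1/3 stop longer (brighter).
ISO: unchanged.
Net: −1 1/3 +1/3 = −1 stop.

1 stop darker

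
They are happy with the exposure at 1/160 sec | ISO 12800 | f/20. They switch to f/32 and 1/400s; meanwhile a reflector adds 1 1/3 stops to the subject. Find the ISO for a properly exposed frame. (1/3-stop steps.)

ISO 32000

Scene light: 1 1/3 stops brighter.
Aperture: f/20 → f/22 → f/25 → f/29 → f/32 — 1 1/3 stops narrower (darker).
Shutter speed: 1/160 → 1/200 → 1/250 → 1/320 → 1/400 — 1 1/3 stops faster (darker).
Net so far: 1 1/3 stops darker. ISO: 12800 → 16000 → 20000 → 25600 → 32000.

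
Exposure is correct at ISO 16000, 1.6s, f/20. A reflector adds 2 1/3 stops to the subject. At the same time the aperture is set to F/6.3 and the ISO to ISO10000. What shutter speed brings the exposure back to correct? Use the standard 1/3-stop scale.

Scene light: 2 1/3 stops brighter.
Aperture: f/20 → f/18 → f/16 → f/14 → f/13 → f/11 → f/10 → f/9 → f/8 → f/7.1 → f/6.3 — 3 1/3 stops wider (brighter).
ISO: 16000 → 12800 → 10000 — 2/3 stop lower (darker).
Net so far: 5 stops brighter. Shutter speed: 1.6 → 1.3 → 1 → 0.8 → 0.6 → 0.5 → 0.4 → 0.3 → 1/4 → 1/5 → 1/6 → 1/8 → 1/10 → 1/13 → 1/15 → 1/20.

1/20s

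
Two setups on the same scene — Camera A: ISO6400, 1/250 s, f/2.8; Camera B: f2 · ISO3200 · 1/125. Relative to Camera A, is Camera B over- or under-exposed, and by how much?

Aperture: f/2.8 → f/2 — 1 stop larger aperture (brighter).
Shutter speed: 1/250 → 1/125 — 1 stop slower (brighter).
ISO: 6400 → 3200 — 1 stop lower (darker).
Net: +1 +1 −1 = +1 stop.

1 stop brighter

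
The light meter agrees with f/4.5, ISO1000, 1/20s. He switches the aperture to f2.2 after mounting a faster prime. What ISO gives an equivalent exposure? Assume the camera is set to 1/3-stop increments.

ISO 250

Aperture: f/4.5 → f/4 → f/3.5 → f/3.2 → f/2.8 → f/2.5 → f/2.2 — 2 stops wider (brighter).
Need 2 stops darker from the ISO: 1000 → 800 → 640 → 500 → 400 → 320 → 250.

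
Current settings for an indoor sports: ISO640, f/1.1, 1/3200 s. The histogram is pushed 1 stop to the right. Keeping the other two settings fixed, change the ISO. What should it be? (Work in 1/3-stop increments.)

ISO 320

Overexposed by 1 stop → need 1 stop darker.
ISO: 640 → 500 → 400 → 320.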